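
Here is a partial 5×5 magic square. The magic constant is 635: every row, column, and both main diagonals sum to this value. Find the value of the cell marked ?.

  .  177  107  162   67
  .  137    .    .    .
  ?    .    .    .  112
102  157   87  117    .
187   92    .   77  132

142

From row 1, 635 − (177 + 107 + 162 + 67) gives (1,1) = 122.
Row 4: 102 + 157 + 87 + 117 + ? = 635, so (4,5) = 172.
Row 5 needs 635; the known cells sum to 488, so (5,3) = 147.
Column 2: 177 + 137 + 157 + 92 + ? = 635, so (3,2) = 72.
Column 5 must total 635; the given cells sum to 483, so (2,5) = 152.
The remaining cell in main diagonal is (3,3) = 635 − 508 = 127.
Anti-diagonal: 67 + 127 + 157 + 187 + ? = 635, so (2,4) = 97.
Column 3: 107 + 127 + 87 + 147 + ? = 635, so (2,3) = 167.
Column 4 must total 635; the given cells sum to 453, so (3,4) = 182.
From row 2, 635 − (137 + 167 + 97 + 152) gives (2,1) = 82.
From row 3, 635 − (72 + 127 + 182 + 112) gives (3,1) = 142.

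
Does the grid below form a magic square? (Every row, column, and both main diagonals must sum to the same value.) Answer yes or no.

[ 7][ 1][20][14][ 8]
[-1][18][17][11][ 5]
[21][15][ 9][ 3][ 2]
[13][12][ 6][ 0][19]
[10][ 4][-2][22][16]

Yes

Row 1: 7 + 1 + 20 + 14 + 8 = 50.
Row 2: -1 + 18 + 17 + 11 + 5 = 50.
Row 3: 21 + 15 + 9 + 3 + 2 = 50.
Row 4: 13 + 12 + 6 + 0 + 19 = 50.
Row 5: 10 + 4 + (-2) + 22 + 16 = 50.
Column 1: 7 + (-1) + 21 + 13 + 10 = 50.
Column 2: 1 + 18 + 15 + 12 + 4 = 50.
Column 3: 20 + 17 + 9 + 6 + (-2) = 50.
Column 4: 14 + 11 + 3 + 0 + 22 = 50.
Column 5: 8 + 5 + 2 + 19 + 16 = 50.
Main diagonal: 7 + 18 + 9 + 0 + 16 = 50.
Anti-diagonal: 8 + 11 + 9 + 12 + 10 = 50.
All lines sum to 50.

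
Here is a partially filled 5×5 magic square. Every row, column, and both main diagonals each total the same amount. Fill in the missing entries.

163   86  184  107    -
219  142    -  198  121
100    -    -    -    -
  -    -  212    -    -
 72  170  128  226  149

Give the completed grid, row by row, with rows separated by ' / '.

Row 5 is already complete: 72 + 170 + 128 + 226 + 149 = 745, so that is the magic constant.
Row 1: 163 + 86 + 184 + 107 + ? = 745, so (1,5) = 205.
Using row 2: 219 + 142 + 198 + 121 + ? → (2,3) = 745 − 680 = 65.
From column 1, 745 − (163 + 219 + 100 + 72) gives (4,1) = 191.
From column 3, 745 − (184 + 65 + 212 + 128) gives (3,3) = 156.
Main diagonal needs 745; the known cells sum to 610, so (4,4) = 135.
Anti-diagonal: 205 + 198 + 156 + 72 + ? = 745, so (4,2) = 114.
Row 4 needs 745; the known cells sum to 652, so (4,5) = 93.
Column 2 needs 745; the known cells sum to 512, so (3,2) = 233.
Using column 4: 107 + 198 + 135 + 226 + ? → (3,4) = 745 − 666 = 79.
From column 5, 745 − (205 + 121 + 93 + 149) gives (3,5) = 177.

163 86 184 107 205 / 219 142 65 198 121 / 100 233 156 79 177 / 191 114 212 135 93 / 72 170 128 226 149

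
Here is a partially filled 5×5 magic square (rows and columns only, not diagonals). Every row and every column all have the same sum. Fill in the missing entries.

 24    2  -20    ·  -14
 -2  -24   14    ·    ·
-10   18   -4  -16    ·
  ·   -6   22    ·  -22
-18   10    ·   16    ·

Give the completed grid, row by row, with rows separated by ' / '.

Column 2 is already complete: 2 + -24 + 18 + -6 + 10 = 0, so that is the magic constant.
The remaining cell in row 1 is (1,4) = 0 − (-8) = 8.
The remaining cell in row 3 is (3,5) = 0 − (-12) = 12.
Column 1: 24 + (-2) + (-10) + (-18) + ? = 0, so (4,1) = 6.
Column 3: -20 + 14 + (-4) + 22 + ? = 0, so (5,3) = -12.
Using row 4: 6 + (-6) + 22 + (-22) + ? → (4,4) = 0 − 0 = 0.
Row 5: -18 + 10 + (-12) + 16 + ? = 0, so (5,5) = 4.
Using column 4: 8 + (-16) + 0 + 16 + ? → (2,4) = 0 − 8 = -8.
From column 5, 0 − (-14 + 12 + (-22) + 4) gives (2,5) = 20.

24 2 -20 8 -14 / -2 -24 14 -8 20 / -10 18 -4 -16 12 / 6 -6 22 0 -22 / -18 10 -12 16 4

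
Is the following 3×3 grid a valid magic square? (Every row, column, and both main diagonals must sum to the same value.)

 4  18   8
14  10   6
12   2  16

Yes

Row 1: 4 + 18 + 8 = 30.
Row 2: 14 + 10 + 6 = 30.
Row 3: 12 + 2 + 16 = 30.
Column 1: 4 + 14 + 12 = 30.
Column 2: 18 + 10 + 2 = 30.
Column 3: 8 + 6 + 16 = 30.
Main diagonal: 4 + 10 + 16 = 30.
Anti-diagonal: 8 + 10 + 12 = 30.
All lines sum to 30.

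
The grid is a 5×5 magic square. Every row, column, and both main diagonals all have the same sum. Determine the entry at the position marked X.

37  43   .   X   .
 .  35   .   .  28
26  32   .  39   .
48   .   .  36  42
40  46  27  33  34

Row 5 is complete and sums to 180; that is the magic constant.
Column 1: 37 + 26 + 48 + 40 + ? = 180, so (2,1) = 29.
From column 2, 180 − (43 + 35 + 32 + 46) gives (4,2) = 24.
From main diagonal, 180 − (37 + 35 + 36 + 34) gives (3,3) = 38.
Row 3 must total 180; the given cells sum to 135, so (3,5) = 45.
Row 4 needs 180; the known cells sum to 150, so (4,3) = 30.
From column 5, 180 − (28 + 45 + 42 + 34) gives (1,5) = 31.
Using anti-diagonal: 31 + 38 + 24 + 40 + ? → (2,4) = 180 − 133 = 47.
Row 2: 29 + 35 + 47 + 28 + ? = 180, so (2,3) = 41.
The remaining cell in column 3 is (1,3) = 180 − 136 = 44.
From column 4, 180 − (47 + 39 + 36 + 33) gives (1,4) = 25.

25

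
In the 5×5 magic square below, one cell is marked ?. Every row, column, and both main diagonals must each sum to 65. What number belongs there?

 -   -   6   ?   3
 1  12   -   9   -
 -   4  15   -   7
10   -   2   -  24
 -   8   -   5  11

17

The remaining cell in column 5 is (2,5) = 65 − 45 = 20.
The remaining cell in row 2 is (2,3) = 65 − 42 = 23.
Using column 3: 6 + 23 + 15 + 2 + ? → (5,3) = 65 − 46 = 19.
Using row 5: 8 + 19 + 5 + 11 + ? → (5,1) = 65 − 43 = 22.
Anti-diagonal: 3 + 9 + 15 + 22 + ? = 65, so (4,2) = 16.
The remaining cell in row 4 is (4,4) = 65 − 52 = 13.
Column 2 must total 65; the given cells sum to 40, so (1,2) = 25.
From main diagonal, 65 − (12 + 15 + 13 + 11) gives (1,1) = 14.
Row 1: 14 + 25 + 6 + 3 + ? = 65, so (1,4) = 17.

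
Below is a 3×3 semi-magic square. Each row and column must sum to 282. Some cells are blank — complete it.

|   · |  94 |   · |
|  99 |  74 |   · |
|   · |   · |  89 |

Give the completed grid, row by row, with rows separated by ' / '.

104 94 84 / 99 74 109 / 79 114 89

From row 2, 282 − (99 + 74) gives (2,3) = 109.
From column 2, 282 − (94 + 74) gives (3,2) = 114.
Using column 3: 109 + 89 + ? → (1,3) = 282 − 198 = 84.
From row 1, 282 − (94 + 84) gives (1,1) = 104.
Row 3 needs 282; the known cells sum to 203, so (3,1) = 79.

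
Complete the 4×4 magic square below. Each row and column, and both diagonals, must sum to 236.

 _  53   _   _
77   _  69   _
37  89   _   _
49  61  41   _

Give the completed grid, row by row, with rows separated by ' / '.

Row 4 needs 236; the known cells sum to 151, so (4,4) = 85.
From column 1, 236 − (77 + 37 + 49) gives (1,1) = 73.
Using column 2: 53 + 89 + 61 + ? → (2,2) = 236 − 203 = 33.
From main diagonal, 236 − (73 + 33 + 85) gives (3,3) = 45.
From anti-diagonal, 236 − (69 + 89 + 49) gives (1,4) = 29.
Row 1 needs 236; the known cells sum to 155, so (1,3) = 81.
Using row 2: 77 + 33 + 69 + ? → (2,4) = 236 − 179 = 57.
From row 3, 236 − (37 + 89 + 45) gives (3,4) = 65.

73 53 81 29 / 77 33 69 57 / 37 89 45 65 / 49 61 41 85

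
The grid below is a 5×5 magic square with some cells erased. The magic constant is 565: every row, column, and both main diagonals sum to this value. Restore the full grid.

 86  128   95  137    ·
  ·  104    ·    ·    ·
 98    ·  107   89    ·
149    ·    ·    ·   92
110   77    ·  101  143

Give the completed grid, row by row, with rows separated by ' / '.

Row 1 needs 565; the known cells sum to 446, so (1,5) = 119.
Row 5: 110 + 77 + 101 + 143 + ? = 565, so (5,3) = 134.
From column 1, 565 − (86 + 98 + 149 + 110) gives (2,1) = 122.
From main diagonal, 565 − (86 + 104 + 107 + 143) gives (4,4) = 125.
Column 4 needs 565; the known cells sum to 452, so (2,4) = 113.
Anti-diagonal needs 565; the known cells sum to 449, so (4,2) = 116.
Row 4 needs 565; the known cells sum to 482, so (4,3) = 83.
Column 2 must total 565; the given cells sum to 425, so (3,2) = 140.
Column 3: 95 + 107 + 83 + 134 + ? = 565, so (2,3) = 146.
Row 2: 122 + 104 + 146 + 113 + ? = 565, so (2,5) = 80.
Row 3: 98 + 140 + 107 + 89 + ? = 565, so (3,5) = 131.

86 128 95 137 119 / 122 104 146 113 80 / 98 140 107 89 131 / 149 116 83 125 92 / 110 77 134 101 143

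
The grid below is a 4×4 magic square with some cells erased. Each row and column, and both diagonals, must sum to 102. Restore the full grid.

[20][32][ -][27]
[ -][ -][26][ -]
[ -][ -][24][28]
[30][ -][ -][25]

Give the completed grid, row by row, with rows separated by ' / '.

20 32 23 27 / 21 33 26 22 / 31 19 24 28 / 30 18 29 25

Row 1 must total 102; the given cells sum to 79, so (1,3) = 23.
The remaining cell in column 3 is (4,3) = 102 − 73 = 29.
Column 4 needs 102; the known cells sum to 80, so (2,4) = 22.
The remaining cell in main diagonal is (2,2) = 102 − 69 = 33.
Using anti-diagonal: 27 + 26 + 30 + ? → (3,2) = 102 − 83 = 19.
Row 2: 33 + 26 + 22 + ? = 102, so (2,1) = 21.
Using row 3: 19 + 24 + 28 + ? → (3,1) = 102 − 71 = 31.
Row 4 needs 102; the known cells sum to 84, so (4,2) = 18.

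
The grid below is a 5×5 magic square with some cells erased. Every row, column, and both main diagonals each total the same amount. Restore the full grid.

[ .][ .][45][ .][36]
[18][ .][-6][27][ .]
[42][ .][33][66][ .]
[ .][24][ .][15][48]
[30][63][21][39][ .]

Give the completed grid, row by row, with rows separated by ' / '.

54 12 45 3 36 / 18 51 -6 27 60 / 42 0 33 66 9 / 6 24 57 15 48 / 30 63 21 39 -3

Anti-diagonal is already complete: 36 + 27 + 33 + 24 + 30 = 150, so that is the magic constant.
Row 5 must total 150; the given cells sum to 153, so (5,5) = -3.
Column 3 needs 150; the known cells sum to 93, so (4,3) = 57.
The remaining cell in column 4 is (1,4) = 150 − 147 = 3.
From row 4, 150 − (24 + 57 + 15 + 48) gives (4,1) = 6.
Column 1 needs 150; the known cells sum to 96, so (1,1) = 54.
Main diagonal: 54 + 33 + 15 + (-3) + ? = 150, so (2,2) = 51.
Row 1: 54 + 45 + 3 + 36 + ? = 150, so (1,2) = 12.
Using row 2: 18 + 51 + (-6) + 27 + ? → (2,5) = 150 − 90 = 60.
Using column 2: 12 + 51 + 24 + 63 + ? → (3,2) = 150 − 150 = 0.
Column 5 needs 150; the known cells sum to 141, so (3,5) = 9.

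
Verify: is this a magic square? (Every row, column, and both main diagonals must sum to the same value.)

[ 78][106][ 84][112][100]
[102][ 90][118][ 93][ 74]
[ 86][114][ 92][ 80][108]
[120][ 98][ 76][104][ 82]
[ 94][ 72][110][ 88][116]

Row 1: 78 + 106 + 84 + 112 + 100 = 480.
Row 2: 102 + 90 + 118 + 93 + 74 = 477.
Row 3: 86 + 114 + 92 + 80 + 108 = 480.
Row 4: 120 + 98 + 76 + 104 + 82 = 480.
Row 5: 94 + 72 + 110 + 88 + 116 = 480.
Column 1: 78 + 102 + 86 + 120 + 94 = 480.
Column 2: 106 + 90 + 114 + 98 + 72 = 480.
Column 3: 84 + 118 + 92 + 76 + 110 = 480.
Column 4: 112 + 93 + 80 + 104 + 88 = 477.
Column 5: 100 + 74 + 108 + 82 + 116 = 480.
Main diagonal: 78 + 90 + 92 + 104 + 116 = 480.
Anti-diagonal: 100 + 93 + 92 + 98 + 94 = 477.

No — row 4 sums to 480 but row 2 sums to 477.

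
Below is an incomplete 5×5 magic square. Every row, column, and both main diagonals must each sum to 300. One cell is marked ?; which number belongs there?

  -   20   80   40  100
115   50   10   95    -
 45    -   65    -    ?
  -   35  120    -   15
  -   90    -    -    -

Row 1: 20 + 80 + 40 + 100 + ? = 300, so (1,1) = 60.
Row 2 must total 300; the given cells sum to 270, so (2,5) = 30.
Using column 2: 20 + 50 + 35 + 90 + ? → (3,2) = 300 − 195 = 105.
From column 3, 300 − (80 + 10 + 65 + 120) gives (5,3) = 25.
Anti-diagonal: 100 + 95 + 65 + 35 + ? = 300, so (5,1) = 5.
The remaining cell in column 1 is (4,1) = 300 − 225 = 75.
Row 4 must total 300; the given cells sum to 245, so (4,4) = 55.
Main diagonal must total 300; the given cells sum to 230, so (5,5) = 70.
From row 5, 300 − (5 + 90 + 25 + 70) gives (5,4) = 110.
Column 4 needs 300; the known cells sum to 300, so (3,4) = 0.
Using column 5: 100 + 30 + 15 + 70 + ? → (3,5) = 300 − 215 = 85.

85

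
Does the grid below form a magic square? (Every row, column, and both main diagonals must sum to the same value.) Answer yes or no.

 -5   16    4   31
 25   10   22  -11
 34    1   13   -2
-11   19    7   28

No — row 3 sums to 46 but column 1 sums to 43.

Row 1: -5 + 16 + 4 + 31 = 46.
Row 2: 25 + 10 + 22 + (-11) = 46.
Row 3: 34 + 1 + 13 + (-2) = 46.
Row 4: -11 + 19 + 7 + 28 = 43.
Column 1: -5 + 25 + 34 + (-11) = 43.
Column 2: 16 + 10 + 1 + 19 = 46.
Column 3: 4 + 22 + 13 + 7 = 46.
Column 4: 31 + (-11) + (-2) + 28 = 46.
Main diagonal: -5 + 10 + 13 + 28 = 46.
Anti-diagonal: 31 + 22 + 1 + (-11) = 43.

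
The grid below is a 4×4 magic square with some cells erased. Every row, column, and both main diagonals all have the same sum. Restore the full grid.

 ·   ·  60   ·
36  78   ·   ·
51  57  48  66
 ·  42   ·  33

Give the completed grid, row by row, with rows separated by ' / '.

Row 3 is already complete: 51 + 57 + 48 + 66 = 222, so that is the magic constant.
Using column 2: 78 + 57 + 42 + ? → (1,2) = 222 − 177 = 45.
Using main diagonal: 78 + 48 + 33 + ? → (1,1) = 222 − 159 = 63.
Row 1 needs 222; the known cells sum to 168, so (1,4) = 54.
Using column 1: 63 + 36 + 51 + ? → (4,1) = 222 − 150 = 72.
Column 4: 54 + 66 + 33 + ? = 222, so (2,4) = 69.
Using anti-diagonal: 54 + 57 + 72 + ? → (2,3) = 222 − 183 = 39.
From row 4, 222 − (72 + 42 + 33) gives (4,3) = 75.

63 45 60 54 / 36 78 39 69 / 51 57 48 66 / 72 42 75 33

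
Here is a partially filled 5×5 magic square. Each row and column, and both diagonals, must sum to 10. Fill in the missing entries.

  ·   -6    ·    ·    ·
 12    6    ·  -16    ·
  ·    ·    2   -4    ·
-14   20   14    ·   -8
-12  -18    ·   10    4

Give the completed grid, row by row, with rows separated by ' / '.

Row 4 needs 10; the known cells sum to 12, so (4,4) = -2.
Row 5 needs 10; the known cells sum to -16, so (5,3) = 26.
Column 2 needs 10; the known cells sum to 2, so (3,2) = 8.
The remaining cell in column 4 is (1,4) = 10 − (-12) = 22.
Main diagonal must total 10; the given cells sum to 10, so (1,1) = 0.
Anti-diagonal needs 10; the known cells sum to -6, so (1,5) = 16.
Row 1 must total 10; the given cells sum to 32, so (1,3) = -22.
From column 1, 10 − (0 + 12 + (-14) + (-12)) gives (3,1) = 24.
Column 3 must total 10; the given cells sum to 20, so (2,3) = -10.
Row 2: 12 + 6 + (-10) + (-16) + ? = 10, so (2,5) = 18.
Row 3 must total 10; the given cells sum to 30, so (3,5) = -20.

0 -6 -22 22 16 / 12 6 -10 -16 18 / 24 8 2 -4 -20 / -14 20 14 -2 -8 / -12 -18 26 10 4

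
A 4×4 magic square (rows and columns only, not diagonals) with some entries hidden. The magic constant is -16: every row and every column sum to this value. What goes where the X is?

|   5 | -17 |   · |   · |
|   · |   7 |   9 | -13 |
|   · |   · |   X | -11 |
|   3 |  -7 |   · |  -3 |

-1

From row 2, -16 − (7 + 9 + (-13)) gives (2,1) = -19.
From row 4, -16 − (3 + (-7) + (-3)) gives (4,3) = -9.
Column 1 needs -16; the known cells sum to -11, so (3,1) = -5.
Column 2 needs -16; the known cells sum to -17, so (3,2) = 1.
Column 4: -13 + (-11) + (-3) + ? = -16, so (1,4) = 11.
From row 1, -16 − (5 + (-17) + 11) gives (1,3) = -15.
From row 3, -16 − (-5 + 1 + (-11)) gives (3,3) = -1.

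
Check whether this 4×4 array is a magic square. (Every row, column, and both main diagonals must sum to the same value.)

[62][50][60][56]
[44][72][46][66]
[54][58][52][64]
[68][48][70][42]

Row 1: 62 + 50 + 60 + 56 = 228.
Row 2: 44 + 72 + 46 + 66 = 228.
Row 3: 54 + 58 + 52 + 64 = 228.
Row 4: 68 + 48 + 70 + 42 = 228.
Column 1: 62 + 44 + 54 + 68 = 228.
Column 2: 50 + 72 + 58 + 48 = 228.
Column 3: 60 + 46 + 52 + 70 = 228.
Column 4: 56 + 66 + 64 + 42 = 228.
Main diagonal: 62 + 72 + 52 + 42 = 228.
Anti-diagonal: 56 + 46 + 58 + 68 = 228.
All lines sum to 228.

Yes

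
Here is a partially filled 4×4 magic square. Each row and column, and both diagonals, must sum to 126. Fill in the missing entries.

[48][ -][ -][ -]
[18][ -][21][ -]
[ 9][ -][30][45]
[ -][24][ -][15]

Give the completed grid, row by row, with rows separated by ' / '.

48 27 39 12 / 18 33 21 54 / 9 42 30 45 / 51 24 36 15

The remaining cell in row 3 is (3,2) = 126 − 84 = 42.
From column 1, 126 − (48 + 18 + 9) gives (4,1) = 51.
Using main diagonal: 48 + 30 + 15 + ? → (2,2) = 126 − 93 = 33.
Using anti-diagonal: 21 + 42 + 51 + ? → (1,4) = 126 − 114 = 12.
The remaining cell in row 2 is (2,4) = 126 − 72 = 54.
Using row 4: 51 + 24 + 15 + ? → (4,3) = 126 − 90 = 36.
Column 2 needs 126; the known cells sum to 99, so (1,2) = 27.
Column 3 needs 126; the known cells sum to 87, so (1,3) = 39.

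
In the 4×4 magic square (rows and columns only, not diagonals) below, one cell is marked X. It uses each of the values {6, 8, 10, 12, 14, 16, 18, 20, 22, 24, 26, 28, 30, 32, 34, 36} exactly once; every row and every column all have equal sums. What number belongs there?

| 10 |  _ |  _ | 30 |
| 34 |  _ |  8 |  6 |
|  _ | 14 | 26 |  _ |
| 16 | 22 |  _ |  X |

28

The 16 entries sum to 336, so each line sums to 336/4 = 84.
From row 2, 84 − (34 + 8 + 6) gives (2,2) = 36.
Column 1 must total 84; the given cells sum to 60, so (3,1) = 24.
Column 2 must total 84; the given cells sum to 72, so (1,2) = 12.
Row 1: 10 + 12 + 30 + ? = 84, so (1,3) = 32.
Row 3: 24 + 14 + 26 + ? = 84, so (3,4) = 20.
From column 3, 84 − (32 + 8 + 26) gives (4,3) = 18.
Column 4: 30 + 6 + 20 + ? = 84, so (4,4) = 28.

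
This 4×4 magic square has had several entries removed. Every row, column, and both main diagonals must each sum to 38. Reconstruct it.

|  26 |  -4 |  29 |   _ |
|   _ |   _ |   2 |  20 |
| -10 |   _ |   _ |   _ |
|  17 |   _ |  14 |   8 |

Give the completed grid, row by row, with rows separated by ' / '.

Row 1: 26 + (-4) + 29 + ? = 38, so (1,4) = -13.
Row 4: 17 + 14 + 8 + ? = 38, so (4,2) = -1.
Column 1 needs 38; the known cells sum to 33, so (2,1) = 5.
Column 3 must total 38; the given cells sum to 45, so (3,3) = -7.
Column 4: -13 + 20 + 8 + ? = 38, so (3,4) = 23.
Main diagonal needs 38; the known cells sum to 27, so (2,2) = 11.
From anti-diagonal, 38 − (-13 + 2 + 17) gives (3,2) = 32.

26 -4 29 -13 / 5 11 2 20 / -10 32 -7 23 / 17 -1 14 8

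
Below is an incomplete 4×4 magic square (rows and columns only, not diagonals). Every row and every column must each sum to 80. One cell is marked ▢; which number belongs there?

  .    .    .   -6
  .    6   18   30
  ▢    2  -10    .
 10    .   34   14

46

From row 2, 80 − (6 + 18 + 30) gives (2,1) = 26.
Row 4 must total 80; the given cells sum to 58, so (4,2) = 22.
The remaining cell in column 2 is (1,2) = 80 − 30 = 50.
Column 3 needs 80; the known cells sum to 42, so (1,3) = 38.
Column 4: -6 + 30 + 14 + ? = 80, so (3,4) = 42.
Row 1: 50 + 38 + (-6) + ? = 80, so (1,1) = -2.
From row 3, 80 − (2 + (-10) + 42) gives (3,1) = 46.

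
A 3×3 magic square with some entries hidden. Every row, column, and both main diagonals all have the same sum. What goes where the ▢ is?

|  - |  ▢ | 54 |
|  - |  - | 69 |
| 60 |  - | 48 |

51

Column 3 is complete and sums to 171; that is the magic constant.
From row 3, 171 − (60 + 48) gives (3,2) = 63.
Anti-diagonal needs 171; the known cells sum to 114, so (2,2) = 57.
From row 2, 171 − (57 + 69) gives (2,1) = 45.
The remaining cell in column 1 is (1,1) = 171 − 105 = 66.
Column 2: 57 + 63 + ? = 171, so (1,2) = 51.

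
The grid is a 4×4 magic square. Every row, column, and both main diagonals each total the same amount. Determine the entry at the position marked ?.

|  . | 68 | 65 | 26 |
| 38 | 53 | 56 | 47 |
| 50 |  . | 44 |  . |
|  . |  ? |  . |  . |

32

Row 2 is complete and sums to 194; that is the magic constant.
From row 1, 194 − (68 + 65 + 26) gives (1,1) = 35.
Column 1 needs 194; the known cells sum to 123, so (4,1) = 71.
Column 3: 65 + 56 + 44 + ? = 194, so (4,3) = 29.
Main diagonal must total 194; the given cells sum to 132, so (4,4) = 62.
Using anti-diagonal: 26 + 56 + 71 + ? → (3,2) = 194 − 153 = 41.
Using row 3: 50 + 41 + 44 + ? → (3,4) = 194 − 135 = 59.
The remaining cell in row 4 is (4,2) = 194 − 162 = 32.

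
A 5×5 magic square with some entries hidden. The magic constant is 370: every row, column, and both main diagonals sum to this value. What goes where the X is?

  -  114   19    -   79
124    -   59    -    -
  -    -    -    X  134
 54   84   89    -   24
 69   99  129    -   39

104

Row 4 needs 370; the known cells sum to 251, so (4,4) = 119.
Row 5 must total 370; the given cells sum to 336, so (5,4) = 34.
Column 3 must total 370; the given cells sum to 296, so (3,3) = 74.
Column 5 needs 370; the known cells sum to 276, so (2,5) = 94.
Anti-diagonal: 79 + 74 + 84 + 69 + ? = 370, so (2,4) = 64.
Using row 2: 124 + 59 + 64 + 94 + ? → (2,2) = 370 − 341 = 29.
From column 2, 370 − (114 + 29 + 84 + 99) gives (3,2) = 44.
Main diagonal must total 370; the given cells sum to 261, so (1,1) = 109.
Row 1 needs 370; the known cells sum to 321, so (1,4) = 49.
The remaining cell in column 1 is (3,1) = 370 − 356 = 14.
Column 4: 49 + 64 + 119 + 34 + ? = 370, so (3,4) = 104.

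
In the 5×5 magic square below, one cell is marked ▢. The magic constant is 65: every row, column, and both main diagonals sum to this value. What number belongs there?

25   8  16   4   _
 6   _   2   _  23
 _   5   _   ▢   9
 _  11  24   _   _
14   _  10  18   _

21

Row 1 needs 65; the known cells sum to 53, so (1,5) = 12.
Using column 3: 16 + 2 + 24 + 10 + ? → (3,3) = 65 − 52 = 13.
Anti-diagonal: 12 + 13 + 11 + 14 + ? = 65, so (2,4) = 15.
From row 2, 65 − (6 + 2 + 15 + 23) gives (2,2) = 19.
Column 2 must total 65; the given cells sum to 43, so (5,2) = 22.
Using row 5: 14 + 22 + 10 + 18 + ? → (5,5) = 65 − 64 = 1.
From column 5, 65 − (12 + 23 + 9 + 1) gives (4,5) = 20.
Using main diagonal: 25 + 19 + 13 + 1 + ? → (4,4) = 65 − 58 = 7.
Using row 4: 11 + 24 + 7 + 20 + ? → (4,1) = 65 − 62 = 3.
Using column 1: 25 + 6 + 3 + 14 + ? → (3,1) = 65 − 48 = 17.
Using column 4: 4 + 15 + 7 + 18 + ? → (3,4) = 65 − 44 = 21.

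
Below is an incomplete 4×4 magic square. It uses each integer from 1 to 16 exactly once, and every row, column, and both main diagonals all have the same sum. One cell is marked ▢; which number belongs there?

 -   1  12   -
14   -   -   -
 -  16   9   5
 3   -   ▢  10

The entries are 1 through 16, which sum to 136, so each line sums to 136/4 = 34.
Row 3: 16 + 9 + 5 + ? = 34, so (3,1) = 4.
Using column 1: 14 + 4 + 3 + ? → (1,1) = 34 − 21 = 13.
Main diagonal needs 34; the known cells sum to 32, so (2,2) = 2.
From row 1, 34 − (13 + 1 + 12) gives (1,4) = 8.
Column 2 must total 34; the given cells sum to 19, so (4,2) = 15.
Column 4: 8 + 5 + 10 + ? = 34, so (2,4) = 11.
Anti-diagonal must total 34; the given cells sum to 27, so (2,3) = 7.
The remaining cell in row 4 is (4,3) = 34 − 28 = 6.

6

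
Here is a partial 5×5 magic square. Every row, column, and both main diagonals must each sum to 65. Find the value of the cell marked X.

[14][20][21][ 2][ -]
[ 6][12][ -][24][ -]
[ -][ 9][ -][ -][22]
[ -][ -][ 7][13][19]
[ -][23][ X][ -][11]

4

Using row 1: 14 + 20 + 21 + 2 + ? → (1,5) = 65 − 57 = 8.
Using column 2: 20 + 12 + 9 + 23 + ? → (4,2) = 65 − 64 = 1.
From column 5, 65 − (8 + 22 + 19 + 11) gives (2,5) = 5.
Using main diagonal: 14 + 12 + 13 + 11 + ? → (3,3) = 65 − 50 = 15.
Using anti-diagonal: 8 + 24 + 15 + 1 + ? → (5,1) = 65 − 48 = 17.
Row 2 needs 65; the known cells sum to 47, so (2,3) = 18.
Using row 4: 1 + 7 + 13 + 19 + ? → (4,1) = 65 − 40 = 25.
From column 1, 65 − (14 + 6 + 25 + 17) gives (3,1) = 3.
From column 3, 65 − (21 + 18 + 15 + 7) gives (5,3) = 4.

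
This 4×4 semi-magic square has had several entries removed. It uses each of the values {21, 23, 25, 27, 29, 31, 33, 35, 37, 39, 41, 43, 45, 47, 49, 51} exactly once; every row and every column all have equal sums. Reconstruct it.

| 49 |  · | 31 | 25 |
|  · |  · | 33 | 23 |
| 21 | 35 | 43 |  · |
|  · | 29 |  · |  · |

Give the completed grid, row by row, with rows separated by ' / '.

The 16 entries sum to 576, so each line sums to 576/4 = 144.
Row 1 must total 144; the given cells sum to 105, so (1,2) = 39.
Row 3: 21 + 35 + 43 + ? = 144, so (3,4) = 45.
Column 2 must total 144; the given cells sum to 103, so (2,2) = 41.
From column 3, 144 − (31 + 33 + 43) gives (4,3) = 37.
Column 4 must total 144; the given cells sum to 93, so (4,4) = 51.
Row 2 needs 144; the known cells sum to 97, so (2,1) = 47.
The remaining cell in row 4 is (4,1) = 144 − 117 = 27.

49 39 31 25 / 47 41 33 23 / 21 35 43 45 / 27 29 37 51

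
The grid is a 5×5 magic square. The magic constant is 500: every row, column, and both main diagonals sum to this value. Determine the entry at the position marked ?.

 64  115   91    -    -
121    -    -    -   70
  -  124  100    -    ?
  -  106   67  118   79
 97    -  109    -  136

112

Using row 4: 106 + 67 + 118 + 79 + ? → (4,1) = 500 − 370 = 130.
From column 1, 500 − (64 + 121 + 130 + 97) gives (3,1) = 88.
The remaining cell in column 3 is (2,3) = 500 − 367 = 133.
From main diagonal, 500 − (64 + 100 + 118 + 136) gives (2,2) = 82.
Using row 2: 121 + 82 + 133 + 70 + ? → (2,4) = 500 − 406 = 94.
From column 2, 500 − (115 + 82 + 124 + 106) gives (5,2) = 73.
The remaining cell in anti-diagonal is (1,5) = 500 − 397 = 103.
Row 1 needs 500; the known cells sum to 373, so (1,4) = 127.
Using row 5: 97 + 73 + 109 + 136 + ? → (5,4) = 500 − 415 = 85.
Column 4 must total 500; the given cells sum to 424, so (3,4) = 76.
The remaining cell in column 5 is (3,5) = 500 − 388 = 112.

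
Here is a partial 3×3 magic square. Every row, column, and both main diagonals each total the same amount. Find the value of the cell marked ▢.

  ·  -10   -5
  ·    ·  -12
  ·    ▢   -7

-6

Column 3 is complete and sums to -24; that is the magic constant.
Using row 1: -10 + (-5) + ? → (1,1) = -24 − (-15) = -9.
Main diagonal needs -24; the known cells sum to -16, so (2,2) = -8.
Using anti-diagonal: -5 + (-8) + ? → (3,1) = -24 − (-13) = -11.
Row 2 must total -24; the given cells sum to -20, so (2,1) = -4.
Row 3 must total -24; the given cells sum to -18, so (3,2) = -6.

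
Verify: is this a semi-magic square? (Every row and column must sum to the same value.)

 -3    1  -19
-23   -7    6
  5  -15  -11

No — column 1 sums to -21 but row 2 sums to -24.

Row 1: -3 + 1 + (-19) = -21.
Row 2: -23 + (-7) + 6 = -24.
Row 3: 5 + (-15) + (-11) = -21.
Column 1: -3 + (-23) + 5 = -21.
Column 2: 1 + (-7) + (-15) = -21.
Column 3: -19 + 6 + (-11) = -24.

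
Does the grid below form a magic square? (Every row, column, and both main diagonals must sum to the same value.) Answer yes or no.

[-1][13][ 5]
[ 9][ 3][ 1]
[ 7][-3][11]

No — row 3 sums to 15 but row 1 sums to 17.

Row 1: -1 + 13 + 5 = 17.
Row 2: 9 + 3 + 1 = 13.
Row 3: 7 + (-3) + 11 = 15.
Column 1: -1 + 9 + 7 = 15.
Column 2: 13 + 3 + (-3) = 13.
Column 3: 5 + 1 + 11 = 17.
Main diagonal: -1 + 3 + 11 = 13.
Anti-diagonal: 5 + 3 + 7 = 15.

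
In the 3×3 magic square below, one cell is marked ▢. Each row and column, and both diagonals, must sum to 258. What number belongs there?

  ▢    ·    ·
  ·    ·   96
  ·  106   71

101

Using row 3: 106 + 71 + ? → (3,1) = 258 − 177 = 81.
From column 3, 258 − (96 + 71) gives (1,3) = 91.
Using anti-diagonal: 91 + 81 + ? → (2,2) = 258 − 172 = 86.
Using row 2: 86 + 96 + ? → (2,1) = 258 − 182 = 76.
From column 1, 258 − (76 + 81) gives (1,1) = 101.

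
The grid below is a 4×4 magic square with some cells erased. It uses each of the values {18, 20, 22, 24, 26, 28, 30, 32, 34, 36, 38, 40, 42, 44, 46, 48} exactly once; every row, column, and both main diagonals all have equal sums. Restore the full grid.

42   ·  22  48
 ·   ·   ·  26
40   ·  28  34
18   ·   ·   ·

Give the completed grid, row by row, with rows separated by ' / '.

The 16 entries sum to 528, so each line sums to 528/4 = 132.
From row 1, 132 − (42 + 22 + 48) gives (1,2) = 20.
Row 3 must total 132; the given cells sum to 102, so (3,2) = 30.
The remaining cell in column 1 is (2,1) = 132 − 100 = 32.
Column 4 needs 132; the known cells sum to 108, so (4,4) = 24.
Main diagonal needs 132; the known cells sum to 94, so (2,2) = 38.
The remaining cell in anti-diagonal is (2,3) = 132 − 96 = 36.
From column 2, 132 − (20 + 38 + 30) gives (4,2) = 44.
Column 3: 22 + 36 + 28 + ? = 132, so (4,3) = 46.

42 20 22 48 / 32 38 36 26 / 40 30 28 34 / 18 44 46 24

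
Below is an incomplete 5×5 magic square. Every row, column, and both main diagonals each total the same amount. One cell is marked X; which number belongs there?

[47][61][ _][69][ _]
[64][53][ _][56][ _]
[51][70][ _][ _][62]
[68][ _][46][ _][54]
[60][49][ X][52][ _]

Column 1 is complete and sums to 290; that is the magic constant.
Column 2: 61 + 53 + 70 + 49 + ? = 290, so (4,2) = 57.
The remaining cell in row 4 is (4,4) = 290 − 225 = 65.
Column 4 must total 290; the given cells sum to 242, so (3,4) = 48.
Row 3: 51 + 70 + 48 + 62 + ? = 290, so (3,3) = 59.
Using main diagonal: 47 + 53 + 59 + 65 + ? → (5,5) = 290 − 224 = 66.
Anti-diagonal: 56 + 59 + 57 + 60 + ? = 290, so (1,5) = 58.
Row 1: 47 + 61 + 69 + 58 + ? = 290, so (1,3) = 55.
Row 5 must total 290; the given cells sum to 227, so (5,3) = 63.

63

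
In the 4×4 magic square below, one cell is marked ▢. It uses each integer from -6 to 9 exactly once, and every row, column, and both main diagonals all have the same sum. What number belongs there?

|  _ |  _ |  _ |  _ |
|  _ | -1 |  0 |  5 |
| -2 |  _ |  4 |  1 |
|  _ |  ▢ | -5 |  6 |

-4

The entries are -6 through 9, which sum to 24, so each line sums to 24/4 = 6.
Row 2 needs 6; the known cells sum to 4, so (2,1) = 2.
Using row 3: -2 + 4 + 1 + ? → (3,2) = 6 − 3 = 3.
Column 3 must total 6; the given cells sum to -1, so (1,3) = 7.
Using column 4: 5 + 1 + 6 + ? → (1,4) = 6 − 12 = -6.
Using main diagonal: -1 + 4 + 6 + ? → (1,1) = 6 − 9 = -3.
Anti-diagonal needs 6; the known cells sum to -3, so (4,1) = 9.
The remaining cell in row 1 is (1,2) = 6 − (-2) = 8.
From row 4, 6 − (9 + (-5) + 6) gives (4,2) = -4.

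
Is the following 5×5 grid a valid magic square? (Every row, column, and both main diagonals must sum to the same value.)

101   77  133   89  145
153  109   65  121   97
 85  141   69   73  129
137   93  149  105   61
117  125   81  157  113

No — column 1 sums to 593 but column 3 sums to 497.

Row 1: 101 + 77 + 133 + 89 + 145 = 545.
Row 2: 153 + 109 + 65 + 121 + 97 = 545.
Row 3: 85 + 141 + 69 + 73 + 129 = 497.
Row 4: 137 + 93 + 149 + 105 + 61 = 545.
Row 5: 117 + 125 + 81 + 157 + 113 = 593.
Column 1: 101 + 153 + 85 + 137 + 117 = 593.
Column 2: 77 + 109 + 141 + 93 + 125 = 545.
Column 3: 133 + 65 + 69 + 149 + 81 = 497.
Column 4: 89 + 121 + 73 + 105 + 157 = 545.
Column 5: 145 + 97 + 129 + 61 + 113 = 545.
Main diagonal: 101 + 109 + 69 + 105 + 113 = 497.
Anti-diagonal: 145 + 121 + 69 + 93 + 117 = 545.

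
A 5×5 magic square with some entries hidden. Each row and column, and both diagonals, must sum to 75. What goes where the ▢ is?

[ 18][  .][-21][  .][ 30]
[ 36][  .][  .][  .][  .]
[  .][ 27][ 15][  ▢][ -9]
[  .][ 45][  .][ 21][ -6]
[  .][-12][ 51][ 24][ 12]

Row 5 must total 75; the given cells sum to 75, so (5,1) = 0.
Column 5 needs 75; the known cells sum to 27, so (2,5) = 48.
Using main diagonal: 18 + 15 + 21 + 12 + ? → (2,2) = 75 − 66 = 9.
Using anti-diagonal: 30 + 15 + 45 + 0 + ? → (2,4) = 75 − 90 = -15.
From row 2, 75 − (36 + 9 + (-15) + 48) gives (2,3) = -3.
Column 2 must total 75; the given cells sum to 69, so (1,2) = 6.
From column 3, 75 − (-21 + (-3) + 15 + 51) gives (4,3) = 33.
Row 1 needs 75; the known cells sum to 33, so (1,4) = 42.
The remaining cell in row 4 is (4,1) = 75 − 93 = -18.
Column 1 needs 75; the known cells sum to 36, so (3,1) = 39.
From column 4, 75 − (42 + (-15) + 21 + 24) gives (3,4) = 3.

3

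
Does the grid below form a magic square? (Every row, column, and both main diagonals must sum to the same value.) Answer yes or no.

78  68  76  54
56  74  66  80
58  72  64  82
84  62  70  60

Row 1: 78 + 68 + 76 + 54 = 276.
Row 2: 56 + 74 + 66 + 80 = 276.
Row 3: 58 + 72 + 64 + 82 = 276.
Row 4: 84 + 62 + 70 + 60 = 276.
Column 1: 78 + 56 + 58 + 84 = 276.
Column 2: 68 + 74 + 72 + 62 = 276.
Column 3: 76 + 66 + 64 + 70 = 276.
Column 4: 54 + 80 + 82 + 60 = 276.
Main diagonal: 78 + 74 + 64 + 60 = 276.
Anti-diagonal: 54 + 66 + 72 + 84 = 276.
All lines sum to 276.

Yes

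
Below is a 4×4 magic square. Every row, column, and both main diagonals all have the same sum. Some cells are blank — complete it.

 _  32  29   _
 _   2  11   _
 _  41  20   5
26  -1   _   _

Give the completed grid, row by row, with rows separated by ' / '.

17 32 29 -4 / 23 2 11 38 / 8 41 20 5 / 26 -1 14 35

Column 2 is already complete: 32 + 2 + 41 + -1 = 74, so that is the magic constant.
Row 3: 41 + 20 + 5 + ? = 74, so (3,1) = 8.
Using column 3: 29 + 11 + 20 + ? → (4,3) = 74 − 60 = 14.
Anti-diagonal must total 74; the given cells sum to 78, so (1,4) = -4.
From row 1, 74 − (32 + 29 + (-4)) gives (1,1) = 17.
Using row 4: 26 + (-1) + 14 + ? → (4,4) = 74 − 39 = 35.
The remaining cell in column 1 is (2,1) = 74 − 51 = 23.
Column 4: -4 + 5 + 35 + ? = 74, so (2,4) = 38.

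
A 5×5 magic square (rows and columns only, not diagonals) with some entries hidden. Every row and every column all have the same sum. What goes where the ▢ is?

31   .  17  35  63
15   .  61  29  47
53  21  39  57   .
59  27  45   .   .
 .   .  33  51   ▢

Column 3 is complete and sums to 195; that is the magic constant.
Row 1 must total 195; the given cells sum to 146, so (1,2) = 49.
The remaining cell in row 2 is (2,2) = 195 − 152 = 43.
Row 3 must total 195; the given cells sum to 170, so (3,5) = 25.
Column 1 needs 195; the known cells sum to 158, so (5,1) = 37.
Using column 2: 49 + 43 + 21 + 27 + ? → (5,2) = 195 − 140 = 55.
From column 4, 195 − (35 + 29 + 57 + 51) gives (4,4) = 23.
Row 4 must total 195; the given cells sum to 154, so (4,5) = 41.
From row 5, 195 − (37 + 55 + 33 + 51) gives (5,5) = 19.

19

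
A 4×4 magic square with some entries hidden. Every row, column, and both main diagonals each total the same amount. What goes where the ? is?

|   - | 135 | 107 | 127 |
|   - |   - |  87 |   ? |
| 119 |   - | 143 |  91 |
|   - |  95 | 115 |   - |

Column 3 is complete and sums to 452; that is the magic constant.
Row 1: 135 + 107 + 127 + ? = 452, so (1,1) = 83.
The remaining cell in row 3 is (3,2) = 452 − 353 = 99.
The remaining cell in column 2 is (2,2) = 452 − 329 = 123.
Main diagonal must total 452; the given cells sum to 349, so (4,4) = 103.
Anti-diagonal needs 452; the known cells sum to 313, so (4,1) = 139.
Column 1 needs 452; the known cells sum to 341, so (2,1) = 111.
From column 4, 452 − (127 + 91 + 103) gives (2,4) = 131.

131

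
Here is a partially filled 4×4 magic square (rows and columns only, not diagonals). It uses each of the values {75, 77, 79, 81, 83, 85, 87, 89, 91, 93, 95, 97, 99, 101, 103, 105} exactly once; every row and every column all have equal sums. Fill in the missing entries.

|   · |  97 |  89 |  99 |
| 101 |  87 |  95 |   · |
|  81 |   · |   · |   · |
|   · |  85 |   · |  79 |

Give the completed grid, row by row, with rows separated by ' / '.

75 97 89 99 / 101 87 95 77 / 81 91 83 105 / 103 85 93 79

The 16 entries sum to 1440, so each line sums to 1440/4 = 360.
Using row 1: 97 + 89 + 99 + ? → (1,1) = 360 − 285 = 75.
Row 2 must total 360; the given cells sum to 283, so (2,4) = 77.
Column 1 needs 360; the known cells sum to 257, so (4,1) = 103.
The remaining cell in column 2 is (3,2) = 360 − 269 = 91.
Column 4: 99 + 77 + 79 + ? = 360, so (3,4) = 105.
The remaining cell in row 3 is (3,3) = 360 − 277 = 83.
Row 4 needs 360; the known cells sum to 267, so (4,3) = 93.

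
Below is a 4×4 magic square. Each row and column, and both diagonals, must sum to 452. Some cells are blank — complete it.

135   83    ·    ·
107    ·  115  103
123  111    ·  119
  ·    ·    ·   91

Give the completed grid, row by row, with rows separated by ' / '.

Row 2 needs 452; the known cells sum to 325, so (2,2) = 127.
Row 3 needs 452; the known cells sum to 353, so (3,3) = 99.
Column 1: 135 + 107 + 123 + ? = 452, so (4,1) = 87.
Column 2 must total 452; the given cells sum to 321, so (4,2) = 131.
The remaining cell in column 4 is (1,4) = 452 − 313 = 139.
Row 1 must total 452; the given cells sum to 357, so (1,3) = 95.
From row 4, 452 − (87 + 131 + 91) gives (4,3) = 143.

135 83 95 139 / 107 127 115 103 / 123 111 99 119 / 87 131 143 91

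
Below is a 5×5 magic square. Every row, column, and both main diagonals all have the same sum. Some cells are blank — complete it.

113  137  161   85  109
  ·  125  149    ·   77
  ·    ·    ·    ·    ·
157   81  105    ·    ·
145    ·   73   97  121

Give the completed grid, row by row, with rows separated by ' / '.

113 137 161 85 109 / 101 125 149 153 77 / 89 93 117 141 165 / 157 81 105 129 133 / 145 169 73 97 121

Row 1 is already complete: 113 + 137 + 161 + 85 + 109 = 605, so that is the magic constant.
Row 5: 145 + 73 + 97 + 121 + ? = 605, so (5,2) = 169.
Using column 2: 137 + 125 + 81 + 169 + ? → (3,2) = 605 − 512 = 93.
Column 3 needs 605; the known cells sum to 488, so (3,3) = 117.
From main diagonal, 605 − (113 + 125 + 117 + 121) gives (4,4) = 129.
Using anti-diagonal: 109 + 117 + 81 + 145 + ? → (2,4) = 605 − 452 = 153.
The remaining cell in row 2 is (2,1) = 605 − 504 = 101.
The remaining cell in row 4 is (4,5) = 605 − 472 = 133.
From column 1, 605 − (113 + 101 + 157 + 145) gives (3,1) = 89.
Column 4: 85 + 153 + 129 + 97 + ? = 605, so (3,4) = 141.
Column 5 needs 605; the known cells sum to 440, so (3,5) = 165.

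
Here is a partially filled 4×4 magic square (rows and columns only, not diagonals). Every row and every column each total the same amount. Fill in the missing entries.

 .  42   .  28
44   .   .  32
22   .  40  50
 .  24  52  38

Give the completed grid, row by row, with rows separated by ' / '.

48 42 30 28 / 44 46 26 32 / 22 36 40 50 / 34 24 52 38

Column 4 is already complete: 28 + 32 + 50 + 38 = 148, so that is the magic constant.
Row 3 must total 148; the given cells sum to 112, so (3,2) = 36.
Row 4 must total 148; the given cells sum to 114, so (4,1) = 34.
Column 1: 44 + 22 + 34 + ? = 148, so (1,1) = 48.
The remaining cell in column 2 is (2,2) = 148 − 102 = 46.
Row 1 needs 148; the known cells sum to 118, so (1,3) = 30.
From row 2, 148 − (44 + 46 + 32) gives (2,3) = 26.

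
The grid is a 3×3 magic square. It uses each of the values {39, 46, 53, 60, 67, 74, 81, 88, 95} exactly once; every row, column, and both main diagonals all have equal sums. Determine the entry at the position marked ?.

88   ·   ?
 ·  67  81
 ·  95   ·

The 9 entries sum to 603, so each line sums to 603/3 = 201.
Row 2 must total 201; the given cells sum to 148, so (2,1) = 53.
From column 1, 201 − (88 + 53) gives (3,1) = 60.
The remaining cell in column 2 is (1,2) = 201 − 162 = 39.
Using main diagonal: 88 + 67 + ? → (3,3) = 201 − 155 = 46.
Using anti-diagonal: 67 + 60 + ? → (1,3) = 201 − 127 = 74.

74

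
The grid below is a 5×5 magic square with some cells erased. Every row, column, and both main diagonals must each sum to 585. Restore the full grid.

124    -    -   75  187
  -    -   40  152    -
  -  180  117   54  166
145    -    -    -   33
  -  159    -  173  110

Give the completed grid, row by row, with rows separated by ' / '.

Row 3 must total 585; the given cells sum to 517, so (3,1) = 68.
Column 4: 75 + 152 + 54 + 173 + ? = 585, so (4,4) = 131.
Column 5: 187 + 166 + 33 + 110 + ? = 585, so (2,5) = 89.
The remaining cell in main diagonal is (2,2) = 585 − 482 = 103.
Using row 2: 103 + 40 + 152 + 89 + ? → (2,1) = 585 − 384 = 201.
Column 1 needs 585; the known cells sum to 538, so (5,1) = 47.
Anti-diagonal: 187 + 152 + 117 + 47 + ? = 585, so (4,2) = 82.
Row 4: 145 + 82 + 131 + 33 + ? = 585, so (4,3) = 194.
Row 5 must total 585; the given cells sum to 489, so (5,3) = 96.
The remaining cell in column 2 is (1,2) = 585 − 524 = 61.
Column 3 needs 585; the known cells sum to 447, so (1,3) = 138.

124 61 138 75 187 / 201 103 40 152 89 / 68 180 117 54 166 / 145 82 194 131 33 / 47 159 96 173 110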